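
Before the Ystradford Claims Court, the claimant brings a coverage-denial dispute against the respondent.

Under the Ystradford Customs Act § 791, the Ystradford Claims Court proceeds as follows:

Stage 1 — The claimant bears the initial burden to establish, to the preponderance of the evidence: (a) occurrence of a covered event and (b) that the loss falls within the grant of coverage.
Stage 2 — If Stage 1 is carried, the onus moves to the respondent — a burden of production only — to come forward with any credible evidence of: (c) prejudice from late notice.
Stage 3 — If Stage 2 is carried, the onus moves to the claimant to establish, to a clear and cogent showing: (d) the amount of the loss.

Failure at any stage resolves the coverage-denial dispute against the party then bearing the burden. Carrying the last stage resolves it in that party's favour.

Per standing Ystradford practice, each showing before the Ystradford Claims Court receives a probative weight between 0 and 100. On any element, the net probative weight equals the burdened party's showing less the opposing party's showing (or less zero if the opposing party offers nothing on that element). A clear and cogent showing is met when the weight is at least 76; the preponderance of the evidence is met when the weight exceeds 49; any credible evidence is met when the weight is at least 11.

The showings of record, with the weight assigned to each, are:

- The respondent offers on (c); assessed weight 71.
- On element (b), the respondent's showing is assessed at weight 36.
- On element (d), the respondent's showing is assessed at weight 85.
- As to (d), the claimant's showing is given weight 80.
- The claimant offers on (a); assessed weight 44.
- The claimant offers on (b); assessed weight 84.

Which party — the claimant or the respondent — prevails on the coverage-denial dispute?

respondent

Stage 1 — burden on claimant; standard: the preponderance of the evidence (weight exceeds 49).
    (a): 44 ≤ 49 [not met]
    (b): 84 − 36 = 48 ≤ 49 [not met]
  Not every element is met, so the claimant fails to carry Stage 1.
So the respondent prevails.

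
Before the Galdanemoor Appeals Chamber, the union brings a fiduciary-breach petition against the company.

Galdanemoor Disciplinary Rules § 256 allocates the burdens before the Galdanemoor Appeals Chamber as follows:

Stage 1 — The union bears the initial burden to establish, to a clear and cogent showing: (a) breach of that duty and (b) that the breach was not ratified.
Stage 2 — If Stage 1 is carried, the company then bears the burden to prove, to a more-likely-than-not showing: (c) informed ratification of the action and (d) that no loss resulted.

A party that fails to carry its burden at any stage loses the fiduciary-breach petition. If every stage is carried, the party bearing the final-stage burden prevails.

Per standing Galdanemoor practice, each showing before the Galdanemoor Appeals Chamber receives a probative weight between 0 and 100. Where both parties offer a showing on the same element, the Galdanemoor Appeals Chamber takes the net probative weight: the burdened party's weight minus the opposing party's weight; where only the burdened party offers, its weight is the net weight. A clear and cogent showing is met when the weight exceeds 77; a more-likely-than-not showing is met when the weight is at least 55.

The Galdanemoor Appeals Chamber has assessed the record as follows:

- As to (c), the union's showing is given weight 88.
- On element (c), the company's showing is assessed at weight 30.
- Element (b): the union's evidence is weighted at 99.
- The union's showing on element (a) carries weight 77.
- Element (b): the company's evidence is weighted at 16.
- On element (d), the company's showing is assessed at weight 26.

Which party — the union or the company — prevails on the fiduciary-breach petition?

Stage 1 (union, a clear and cogent showing, weight exceeds 77): (a) 77 ≤ 77 — fails; (b) net 99−16=83 > 77 — meets.
  The union does not carry Stage 1.
The company prevails.

company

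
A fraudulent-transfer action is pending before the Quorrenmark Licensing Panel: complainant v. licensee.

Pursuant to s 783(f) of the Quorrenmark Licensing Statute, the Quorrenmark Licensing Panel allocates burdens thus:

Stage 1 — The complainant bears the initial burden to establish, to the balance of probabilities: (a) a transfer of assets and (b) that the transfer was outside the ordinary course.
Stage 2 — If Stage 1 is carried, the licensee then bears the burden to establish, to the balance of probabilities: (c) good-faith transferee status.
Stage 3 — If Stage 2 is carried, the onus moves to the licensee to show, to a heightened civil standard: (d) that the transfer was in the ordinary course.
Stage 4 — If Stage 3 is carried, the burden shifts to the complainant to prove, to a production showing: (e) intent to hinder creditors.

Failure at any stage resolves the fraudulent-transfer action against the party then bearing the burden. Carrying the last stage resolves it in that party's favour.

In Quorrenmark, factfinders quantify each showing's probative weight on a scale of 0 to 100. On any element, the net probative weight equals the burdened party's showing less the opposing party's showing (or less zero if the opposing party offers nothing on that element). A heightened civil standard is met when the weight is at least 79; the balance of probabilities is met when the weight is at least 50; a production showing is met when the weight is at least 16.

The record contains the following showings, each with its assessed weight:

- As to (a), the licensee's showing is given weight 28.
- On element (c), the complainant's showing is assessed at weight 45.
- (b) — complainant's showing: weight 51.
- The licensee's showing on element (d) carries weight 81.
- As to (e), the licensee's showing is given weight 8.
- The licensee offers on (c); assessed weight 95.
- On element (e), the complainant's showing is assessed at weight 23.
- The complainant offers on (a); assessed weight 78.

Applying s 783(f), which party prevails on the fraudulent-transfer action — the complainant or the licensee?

Stage 1 — burden on complainant; standard: the balance of probabilities (weight is at least 50).
    (a): 78 − 28 = 50 ≥ 50 [met]
    (b): 51 ≥ 50 [met]
  All elements met. The burden passes to the licensee.
Stage 2 — burden on licensee; standard: the balance of probabilities (weight is at least 50).
    (c): 95 − 45 = 50 ≥ 50 [met]
  Stage 2 carried; the burden remains with the licensee.
Stage 3 — burden on licensee; standard: a heightened civil standard (weight is at least 79).
    (d): 81 ≥ 79 [met]
  Stage 3 is satisfied; the onus moves to the complainant.
Stage 4 — burden on complainant; standard: a production showing (weight is at least 16).
    (e): 23 − 8 = 15 < 16 [not met]
  The complainant does not carry Stage 4.
So the licensee prevails.

licensee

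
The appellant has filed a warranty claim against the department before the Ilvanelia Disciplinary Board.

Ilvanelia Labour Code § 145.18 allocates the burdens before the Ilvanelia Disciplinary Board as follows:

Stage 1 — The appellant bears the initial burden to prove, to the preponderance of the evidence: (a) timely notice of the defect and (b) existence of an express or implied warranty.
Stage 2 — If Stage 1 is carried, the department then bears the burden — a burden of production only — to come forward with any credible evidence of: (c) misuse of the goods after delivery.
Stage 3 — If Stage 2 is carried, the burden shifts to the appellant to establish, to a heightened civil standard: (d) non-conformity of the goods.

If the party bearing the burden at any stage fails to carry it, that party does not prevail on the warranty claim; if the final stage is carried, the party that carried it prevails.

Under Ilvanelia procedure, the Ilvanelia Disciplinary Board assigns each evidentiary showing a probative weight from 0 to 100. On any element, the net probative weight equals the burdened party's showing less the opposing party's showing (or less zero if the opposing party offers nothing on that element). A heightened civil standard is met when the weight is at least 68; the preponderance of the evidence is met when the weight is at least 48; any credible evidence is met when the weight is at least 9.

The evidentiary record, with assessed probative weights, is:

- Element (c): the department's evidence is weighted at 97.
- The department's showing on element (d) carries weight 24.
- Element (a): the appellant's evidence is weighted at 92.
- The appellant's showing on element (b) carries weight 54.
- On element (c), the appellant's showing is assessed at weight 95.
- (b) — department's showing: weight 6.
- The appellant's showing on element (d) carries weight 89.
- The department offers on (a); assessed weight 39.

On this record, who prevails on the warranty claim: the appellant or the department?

appellant

At Stage 1 the appellant must meet the preponderance of the evidence (weight is at least 48): on (a) the weight is 92 less the opposing 39 gives net 53, which does reach 48, so (a) meets the standard; on (b) the weight is 54 less the opposing 6 gives net 48, ≥ 48, so (b) meets the standard.
  All elements met. The burden passes to the department.
At Stage 2 the department must meet any credible evidence (weight is at least 9): on (c) the weight is 97 less the opposing 95 gives net 2, < 9, so (c) does not meet the standard.
  The department does not carry Stage 2.
So the appellant prevails.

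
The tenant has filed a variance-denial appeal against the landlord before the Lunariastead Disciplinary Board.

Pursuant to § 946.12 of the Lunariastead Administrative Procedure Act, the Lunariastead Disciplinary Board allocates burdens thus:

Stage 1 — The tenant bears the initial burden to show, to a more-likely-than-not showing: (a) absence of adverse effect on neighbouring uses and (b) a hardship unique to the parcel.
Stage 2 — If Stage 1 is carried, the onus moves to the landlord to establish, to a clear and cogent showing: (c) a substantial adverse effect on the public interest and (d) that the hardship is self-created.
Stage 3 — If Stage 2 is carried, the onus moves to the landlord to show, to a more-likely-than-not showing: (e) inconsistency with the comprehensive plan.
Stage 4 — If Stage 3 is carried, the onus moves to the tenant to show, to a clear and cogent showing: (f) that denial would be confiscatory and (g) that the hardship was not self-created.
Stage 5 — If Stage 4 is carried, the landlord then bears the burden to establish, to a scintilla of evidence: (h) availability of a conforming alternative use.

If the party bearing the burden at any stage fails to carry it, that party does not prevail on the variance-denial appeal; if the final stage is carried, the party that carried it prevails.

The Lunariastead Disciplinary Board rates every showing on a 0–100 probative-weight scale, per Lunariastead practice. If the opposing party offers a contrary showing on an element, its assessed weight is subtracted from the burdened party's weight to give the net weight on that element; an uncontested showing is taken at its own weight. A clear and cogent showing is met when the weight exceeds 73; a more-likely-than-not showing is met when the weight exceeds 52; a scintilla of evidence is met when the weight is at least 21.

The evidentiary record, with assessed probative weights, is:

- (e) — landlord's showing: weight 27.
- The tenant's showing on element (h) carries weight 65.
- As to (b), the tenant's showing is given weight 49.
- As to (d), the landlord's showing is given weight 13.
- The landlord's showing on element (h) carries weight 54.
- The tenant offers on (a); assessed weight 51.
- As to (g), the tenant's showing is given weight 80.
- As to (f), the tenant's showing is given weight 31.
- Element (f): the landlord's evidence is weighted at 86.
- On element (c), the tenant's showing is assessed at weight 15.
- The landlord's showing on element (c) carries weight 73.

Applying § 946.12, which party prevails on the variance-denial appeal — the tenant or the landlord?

Stage 1 — burden on tenant; standard: a more-likely-than-not showing (weight exceeds 52).
    (a): 51 ≤ 52 [not met]
    (b): 49 ≤ 52 [not met]
  Not every element is met, so the tenant fails to carry Stage 1.
The analysis ends at Stage 1; the landlord prevails.

landlord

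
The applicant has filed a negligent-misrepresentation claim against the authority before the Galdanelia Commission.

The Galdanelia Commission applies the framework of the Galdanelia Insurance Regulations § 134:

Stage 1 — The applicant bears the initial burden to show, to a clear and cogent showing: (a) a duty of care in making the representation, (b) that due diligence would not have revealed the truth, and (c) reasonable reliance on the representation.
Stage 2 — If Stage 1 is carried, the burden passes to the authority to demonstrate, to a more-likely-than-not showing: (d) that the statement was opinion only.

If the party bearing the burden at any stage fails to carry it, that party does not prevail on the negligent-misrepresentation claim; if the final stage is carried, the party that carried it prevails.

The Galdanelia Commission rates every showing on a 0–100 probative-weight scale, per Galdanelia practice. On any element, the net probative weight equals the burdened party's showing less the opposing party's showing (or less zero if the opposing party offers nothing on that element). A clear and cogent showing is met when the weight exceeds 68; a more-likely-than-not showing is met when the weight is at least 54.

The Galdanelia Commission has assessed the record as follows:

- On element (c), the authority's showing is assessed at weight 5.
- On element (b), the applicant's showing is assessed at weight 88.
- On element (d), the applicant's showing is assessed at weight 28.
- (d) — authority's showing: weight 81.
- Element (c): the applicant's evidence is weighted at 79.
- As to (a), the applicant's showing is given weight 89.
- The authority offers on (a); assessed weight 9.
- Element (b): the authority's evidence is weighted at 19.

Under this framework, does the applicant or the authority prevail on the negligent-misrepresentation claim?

Stage 1 (applicant, a clear and cogent showing, weight exceeds 68): (a) net 89−9=80 > 68 — meets; (b) net 88−19=69 > 68 — meets; (c) net 79−5=74 > 68 — meets.
  All elements met. The burden passes to the authority.
Stage 2 (authority, a more-likely-than-not showing, weight is at least 54): (d) net 81−28=53 < 54 — fails.
  Not every element is met, so the authority fails to carry Stage 2.
So the applicant prevails.

applicant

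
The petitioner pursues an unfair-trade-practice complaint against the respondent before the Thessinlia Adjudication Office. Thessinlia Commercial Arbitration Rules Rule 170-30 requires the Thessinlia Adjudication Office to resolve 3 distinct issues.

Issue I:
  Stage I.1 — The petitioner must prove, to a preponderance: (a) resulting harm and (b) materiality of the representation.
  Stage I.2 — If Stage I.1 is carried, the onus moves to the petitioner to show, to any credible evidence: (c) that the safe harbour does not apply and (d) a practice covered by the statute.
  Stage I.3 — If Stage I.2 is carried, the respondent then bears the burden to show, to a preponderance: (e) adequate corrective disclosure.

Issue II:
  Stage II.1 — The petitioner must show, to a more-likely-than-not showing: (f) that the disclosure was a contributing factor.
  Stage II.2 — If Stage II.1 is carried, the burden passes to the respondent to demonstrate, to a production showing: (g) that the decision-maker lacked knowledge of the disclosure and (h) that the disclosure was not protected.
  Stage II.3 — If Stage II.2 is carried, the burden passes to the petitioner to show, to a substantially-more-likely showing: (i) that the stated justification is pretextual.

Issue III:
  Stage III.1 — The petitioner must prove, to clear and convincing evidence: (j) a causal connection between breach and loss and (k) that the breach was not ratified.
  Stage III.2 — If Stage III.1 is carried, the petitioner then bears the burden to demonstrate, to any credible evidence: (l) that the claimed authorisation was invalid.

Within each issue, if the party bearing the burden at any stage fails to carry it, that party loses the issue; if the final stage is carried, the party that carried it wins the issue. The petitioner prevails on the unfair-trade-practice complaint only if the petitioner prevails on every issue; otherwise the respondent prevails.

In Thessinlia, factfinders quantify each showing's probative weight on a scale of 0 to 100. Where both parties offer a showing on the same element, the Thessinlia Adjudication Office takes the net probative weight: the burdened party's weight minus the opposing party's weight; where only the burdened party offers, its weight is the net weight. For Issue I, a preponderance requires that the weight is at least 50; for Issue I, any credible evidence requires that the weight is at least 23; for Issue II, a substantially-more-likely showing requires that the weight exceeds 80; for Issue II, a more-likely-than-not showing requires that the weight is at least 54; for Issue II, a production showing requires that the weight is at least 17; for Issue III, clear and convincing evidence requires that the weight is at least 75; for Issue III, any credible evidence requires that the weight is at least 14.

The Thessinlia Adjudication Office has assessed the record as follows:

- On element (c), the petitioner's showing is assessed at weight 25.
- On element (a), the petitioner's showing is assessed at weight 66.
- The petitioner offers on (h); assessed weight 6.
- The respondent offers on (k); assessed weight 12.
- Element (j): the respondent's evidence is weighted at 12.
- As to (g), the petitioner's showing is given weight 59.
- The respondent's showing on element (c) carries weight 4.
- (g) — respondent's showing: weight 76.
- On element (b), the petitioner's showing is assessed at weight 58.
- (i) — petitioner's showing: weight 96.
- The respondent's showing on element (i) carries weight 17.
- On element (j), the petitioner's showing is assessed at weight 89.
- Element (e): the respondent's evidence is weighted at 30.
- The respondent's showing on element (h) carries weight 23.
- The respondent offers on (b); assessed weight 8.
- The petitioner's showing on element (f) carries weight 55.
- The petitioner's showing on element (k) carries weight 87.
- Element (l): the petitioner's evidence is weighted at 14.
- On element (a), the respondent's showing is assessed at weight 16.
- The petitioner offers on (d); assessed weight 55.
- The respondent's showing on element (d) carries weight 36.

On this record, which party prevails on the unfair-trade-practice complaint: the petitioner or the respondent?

respondent

— Issue I —
Stage I.1 (petitioner, a preponderance, weight is at least 50): (a) net 66−16=50 ≥ 50 — meets; (b) net 58−8=50 ≥ 50 — meets.
  Stage I.1 is satisfied; the petitioner continues to bear the burden.
Stage I.2 (petitioner, any credible evidence, weight is at least 23): (c) net 25−4=21 < 23 — fails; (d) net 55−36=19 < 23 — fails.
  Not every element is met, so the petitioner fails to carry Stage I.2.
So the respondent prevails on this issue.
— Issue II —
Stage II.1 (petitioner, a more-likely-than-not showing, weight is at least 54): (f) 55 ≥ 54 — meets.
  All elements met. The burden passes to the respondent.
Stage II.2 (respondent, a production showing, weight is at least 17): (g) net 76−59=17 ≥ 17 — meets; (h) net 23−6=17 ≥ 17 — meets.
  Stage II.2 carried; the burden shifts to the petitioner.
Stage II.3 (petitioner, a substantially-more-likely showing, weight exceeds 80): (i) net 96−17=79 ≤ 80 — fails.
  Stage II.3 not carried; the petitioner fails its burden.
The analysis ends at Stage II.3; the respondent prevails on this issue.
— Issue III —
Stage III.1 — burden on petitioner; standard: clear and convincing evidence (weight is at least 75).
    (j): 89 − 12 = 77 ≥ 75 [met]
    (k): 87 − 12 = 75 ≥ 75 [met]
  Stage III.1 carried; the burden remains with the petitioner.
Stage III.2 — burden on petitioner; standard: any credible evidence (weight is at least 14).
    (l): 14 ≥ 14 [met]
  Stage III.2 carried; the final stage is satisfied.
All stages carried — the petitioner prevails on this issue.
Per-issue: Issue I → respondent; Issue II → respondent; Issue III → petitioner. The petitioner must prevail on every issue; overall, the respondent prevails.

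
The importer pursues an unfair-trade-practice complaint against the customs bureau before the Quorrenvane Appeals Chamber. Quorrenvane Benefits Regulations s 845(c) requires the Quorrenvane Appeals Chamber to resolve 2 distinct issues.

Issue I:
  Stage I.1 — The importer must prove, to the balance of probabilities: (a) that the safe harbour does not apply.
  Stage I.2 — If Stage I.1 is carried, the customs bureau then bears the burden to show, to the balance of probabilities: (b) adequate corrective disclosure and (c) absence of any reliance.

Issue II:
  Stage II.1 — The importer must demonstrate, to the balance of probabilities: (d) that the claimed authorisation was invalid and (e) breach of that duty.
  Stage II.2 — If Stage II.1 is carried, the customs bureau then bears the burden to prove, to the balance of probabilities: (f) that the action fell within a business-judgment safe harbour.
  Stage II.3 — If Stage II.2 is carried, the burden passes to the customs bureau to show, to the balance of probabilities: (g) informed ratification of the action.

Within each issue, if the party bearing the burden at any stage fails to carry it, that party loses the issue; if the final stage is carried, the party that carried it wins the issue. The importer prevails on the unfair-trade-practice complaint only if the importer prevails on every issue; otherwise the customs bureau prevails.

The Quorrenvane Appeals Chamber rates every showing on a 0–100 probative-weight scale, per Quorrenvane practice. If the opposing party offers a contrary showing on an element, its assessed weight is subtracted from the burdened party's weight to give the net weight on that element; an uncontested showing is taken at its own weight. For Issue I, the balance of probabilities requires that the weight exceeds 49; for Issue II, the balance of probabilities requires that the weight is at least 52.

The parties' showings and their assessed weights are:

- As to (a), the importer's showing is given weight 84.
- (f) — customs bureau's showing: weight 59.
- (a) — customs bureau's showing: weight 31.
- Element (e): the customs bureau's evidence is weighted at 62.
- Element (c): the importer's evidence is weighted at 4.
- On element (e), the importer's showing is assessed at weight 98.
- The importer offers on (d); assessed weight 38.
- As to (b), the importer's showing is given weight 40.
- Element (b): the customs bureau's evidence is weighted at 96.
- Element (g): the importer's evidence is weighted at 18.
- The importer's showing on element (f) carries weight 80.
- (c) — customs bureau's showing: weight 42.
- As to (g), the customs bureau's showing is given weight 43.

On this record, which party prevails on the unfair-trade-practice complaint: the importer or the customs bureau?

— Issue I —
Stage I.1 — burden on importer; standard: the balance of probabilities (weight exceeds 49).
    (a): 84 − 31 = 53 > 49 [met]
  All elements met. The burden passes to the customs bureau.
Stage I.2 — burden on customs bureau; standard: the balance of probabilities (weight exceeds 49).
    (b): 96 − 40 = 56 > 49 [met]
    (c): 42 − 4 = 38 ≤ 49 [not met]
  Not every element is met, so the customs bureau fails to carry Stage I.2.
So the importer prevails on this issue.
— Issue II —
Stage II.1 — burden on importer; standard: the balance of probabilities (weight is at least 52).
    (d): 38 < 52 [not met]
    (e): 98 − 62 = 36 < 52 [not met]
  Not every element is met, so the importer fails to carry Stage II.1.
So the customs bureau prevails on this issue.
Per-issue: Issue I → importer; Issue II → customs bureau. The importer must prevail on every issue; overall, the customs bureau prevails.

customs bureau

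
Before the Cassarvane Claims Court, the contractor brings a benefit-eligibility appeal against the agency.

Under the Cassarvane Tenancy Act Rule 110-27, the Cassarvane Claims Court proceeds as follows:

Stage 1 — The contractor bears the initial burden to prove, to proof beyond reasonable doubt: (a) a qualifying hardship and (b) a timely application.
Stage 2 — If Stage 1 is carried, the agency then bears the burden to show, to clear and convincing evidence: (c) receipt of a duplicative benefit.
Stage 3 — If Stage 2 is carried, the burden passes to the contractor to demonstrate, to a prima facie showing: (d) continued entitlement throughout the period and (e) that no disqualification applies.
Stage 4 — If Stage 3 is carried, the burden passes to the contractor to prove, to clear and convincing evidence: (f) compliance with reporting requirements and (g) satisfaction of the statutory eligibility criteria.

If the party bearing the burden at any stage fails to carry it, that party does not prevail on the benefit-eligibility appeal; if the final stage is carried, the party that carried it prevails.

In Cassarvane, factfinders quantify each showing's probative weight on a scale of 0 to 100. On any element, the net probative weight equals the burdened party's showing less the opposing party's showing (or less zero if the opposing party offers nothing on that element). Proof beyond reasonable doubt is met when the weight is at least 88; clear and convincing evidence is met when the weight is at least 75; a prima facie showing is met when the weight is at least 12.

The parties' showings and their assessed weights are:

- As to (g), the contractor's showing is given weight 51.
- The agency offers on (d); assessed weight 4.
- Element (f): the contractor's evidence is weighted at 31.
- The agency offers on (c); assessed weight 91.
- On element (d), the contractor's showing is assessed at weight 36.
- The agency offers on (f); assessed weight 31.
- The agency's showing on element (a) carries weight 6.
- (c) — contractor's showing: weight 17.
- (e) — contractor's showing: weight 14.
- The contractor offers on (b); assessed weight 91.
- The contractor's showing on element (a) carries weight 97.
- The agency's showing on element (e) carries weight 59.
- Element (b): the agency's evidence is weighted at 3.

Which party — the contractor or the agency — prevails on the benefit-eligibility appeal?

contractor

Stage 1 (contractor, proof beyond reasonable doubt, weight is at least 88): (a) net 97−6=91 ≥ 88 — meets; (b) net 91−3=88 ≥ 88 — meets.
  All elements met. The burden passes to the agency.
Stage 2 (agency, clear and convincing evidence, weight is at least 75): (c) net 91−17=74 < 75 — fails.
  Stage 2 not carried; the agency fails its burden.
So the contractor prevails.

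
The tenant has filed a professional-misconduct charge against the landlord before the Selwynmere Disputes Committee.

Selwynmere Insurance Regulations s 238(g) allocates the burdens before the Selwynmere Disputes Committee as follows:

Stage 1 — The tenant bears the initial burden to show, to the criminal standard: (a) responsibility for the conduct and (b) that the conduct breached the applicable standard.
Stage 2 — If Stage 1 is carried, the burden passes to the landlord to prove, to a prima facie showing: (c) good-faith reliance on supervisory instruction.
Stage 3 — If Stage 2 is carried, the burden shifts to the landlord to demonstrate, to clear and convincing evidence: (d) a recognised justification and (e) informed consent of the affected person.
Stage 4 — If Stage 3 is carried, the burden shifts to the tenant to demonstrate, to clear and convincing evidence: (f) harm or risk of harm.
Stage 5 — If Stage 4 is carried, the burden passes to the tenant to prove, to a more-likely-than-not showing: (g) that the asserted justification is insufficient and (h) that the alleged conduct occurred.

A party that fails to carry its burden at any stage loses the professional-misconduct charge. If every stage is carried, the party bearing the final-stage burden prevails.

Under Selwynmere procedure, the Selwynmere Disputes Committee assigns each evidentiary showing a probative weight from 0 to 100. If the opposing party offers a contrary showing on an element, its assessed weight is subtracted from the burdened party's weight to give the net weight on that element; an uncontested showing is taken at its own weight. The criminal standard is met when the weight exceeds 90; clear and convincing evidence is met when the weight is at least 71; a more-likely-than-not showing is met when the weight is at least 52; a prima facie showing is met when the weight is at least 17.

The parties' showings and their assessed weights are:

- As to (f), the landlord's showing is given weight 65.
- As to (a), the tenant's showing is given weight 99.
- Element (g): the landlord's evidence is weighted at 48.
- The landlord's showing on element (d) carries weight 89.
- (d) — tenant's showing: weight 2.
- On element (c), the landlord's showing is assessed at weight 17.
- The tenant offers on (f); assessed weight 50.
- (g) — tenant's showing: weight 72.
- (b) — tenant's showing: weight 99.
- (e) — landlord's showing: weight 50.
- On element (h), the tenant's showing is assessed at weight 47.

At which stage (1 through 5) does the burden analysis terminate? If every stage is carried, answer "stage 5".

stage 3

At Stage 1 the tenant must meet the criminal standard (weight exceeds 90): on (a) the weight is 99, which does exceed 90, so (a) meets the standard; on (b) the weight is 99, > 90, so (b) meets the standard.
  Stage 1 is satisfied; the onus moves to the landlord.
At Stage 2 the landlord must meet a prima facie showing (weight is at least 17): on (c) the weight is 17, which does reach 17, so (c) meets the standard.
  All elements met. The landlord retains the burden for Stage 3.
At Stage 3 the landlord must meet clear and convincing evidence (weight is at least 71): on (d) the weight is 89 less the opposing 2 gives net 87, which does reach 71, so (d) meets the standard; on (e) the weight is 50, < 71, so (e) does not meet the standard.
  The landlord does not carry Stage 3.
The analysis ends at Stage 3; the tenant prevails.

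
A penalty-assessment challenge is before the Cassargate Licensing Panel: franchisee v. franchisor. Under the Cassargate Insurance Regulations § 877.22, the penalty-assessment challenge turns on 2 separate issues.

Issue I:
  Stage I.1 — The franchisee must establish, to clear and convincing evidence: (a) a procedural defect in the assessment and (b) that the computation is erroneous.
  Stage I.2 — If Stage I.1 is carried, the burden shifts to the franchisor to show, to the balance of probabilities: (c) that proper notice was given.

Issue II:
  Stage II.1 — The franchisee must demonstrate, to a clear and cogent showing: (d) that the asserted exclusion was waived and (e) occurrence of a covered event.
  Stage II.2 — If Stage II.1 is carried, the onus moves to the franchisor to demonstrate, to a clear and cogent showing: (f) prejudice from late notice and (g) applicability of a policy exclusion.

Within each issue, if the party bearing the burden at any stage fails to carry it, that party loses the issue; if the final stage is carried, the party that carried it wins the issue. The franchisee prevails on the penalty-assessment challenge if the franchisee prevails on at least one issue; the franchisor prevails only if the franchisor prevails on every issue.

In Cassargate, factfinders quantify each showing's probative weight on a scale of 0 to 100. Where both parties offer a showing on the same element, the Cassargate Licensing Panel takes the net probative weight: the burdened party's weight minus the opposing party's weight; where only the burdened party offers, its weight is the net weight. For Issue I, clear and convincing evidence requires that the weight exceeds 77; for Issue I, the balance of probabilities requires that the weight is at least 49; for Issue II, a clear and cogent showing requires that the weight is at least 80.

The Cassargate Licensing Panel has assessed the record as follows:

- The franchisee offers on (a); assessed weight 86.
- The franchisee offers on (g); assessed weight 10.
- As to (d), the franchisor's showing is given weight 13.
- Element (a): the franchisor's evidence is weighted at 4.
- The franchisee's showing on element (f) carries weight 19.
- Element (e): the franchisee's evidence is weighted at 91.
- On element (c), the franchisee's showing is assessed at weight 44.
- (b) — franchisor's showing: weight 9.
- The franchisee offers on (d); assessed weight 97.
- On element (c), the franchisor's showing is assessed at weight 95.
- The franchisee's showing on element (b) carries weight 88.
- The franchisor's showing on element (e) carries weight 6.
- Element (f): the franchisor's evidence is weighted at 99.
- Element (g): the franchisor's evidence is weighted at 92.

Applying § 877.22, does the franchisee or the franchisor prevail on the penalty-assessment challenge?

— Issue I —
Stage I.1 — burden on franchisee; standard: clear and convincing evidence (weight exceeds 77).
    (a): 86 − 4 = 82 > 77 [met]
    (b): 88 − 9 = 79 > 77 [met]
  All elements met. The burden passes to the franchisor.
Stage I.2 — burden on franchisor; standard: the balance of probabilities (weight is at least 49).
    (c): 95 − 44 = 51 ≥ 49 [met]
  The franchisor carries the last stage.
All stages carried — the franchisor prevails on this issue.
— Issue II —
At Stage II.1 the franchisee must meet a clear and cogent showing (weight is at least 80): on (d) the weight is 97 less the opposing 13 gives net 84, ≥ 80, so (d) meets the standard; on (e) the weight is 91 less the opposing 6 gives net 85, which does reach 80, so (e) meets the standard.
  The franchisee carries Stage II.1; the franchisor now bears the burden.
At Stage II.2 the franchisor must meet a clear and cogent showing (weight is at least 80): on (f) the weight is 99 less the opposing 19 gives net 80, ≥ 80, so (f) meets the standard; on (g) the weight is 92 less the opposing 10 gives net 82, which does reach 80, so (g) meets the standard.
  The franchisor carries the last stage.
Every stage carried; the franchisor prevails on this issue.
Per-issue: Issue I → franchisor; Issue II → franchisor. The franchisee must prevail on at least one issue; overall, the franchisor prevails.

franchisor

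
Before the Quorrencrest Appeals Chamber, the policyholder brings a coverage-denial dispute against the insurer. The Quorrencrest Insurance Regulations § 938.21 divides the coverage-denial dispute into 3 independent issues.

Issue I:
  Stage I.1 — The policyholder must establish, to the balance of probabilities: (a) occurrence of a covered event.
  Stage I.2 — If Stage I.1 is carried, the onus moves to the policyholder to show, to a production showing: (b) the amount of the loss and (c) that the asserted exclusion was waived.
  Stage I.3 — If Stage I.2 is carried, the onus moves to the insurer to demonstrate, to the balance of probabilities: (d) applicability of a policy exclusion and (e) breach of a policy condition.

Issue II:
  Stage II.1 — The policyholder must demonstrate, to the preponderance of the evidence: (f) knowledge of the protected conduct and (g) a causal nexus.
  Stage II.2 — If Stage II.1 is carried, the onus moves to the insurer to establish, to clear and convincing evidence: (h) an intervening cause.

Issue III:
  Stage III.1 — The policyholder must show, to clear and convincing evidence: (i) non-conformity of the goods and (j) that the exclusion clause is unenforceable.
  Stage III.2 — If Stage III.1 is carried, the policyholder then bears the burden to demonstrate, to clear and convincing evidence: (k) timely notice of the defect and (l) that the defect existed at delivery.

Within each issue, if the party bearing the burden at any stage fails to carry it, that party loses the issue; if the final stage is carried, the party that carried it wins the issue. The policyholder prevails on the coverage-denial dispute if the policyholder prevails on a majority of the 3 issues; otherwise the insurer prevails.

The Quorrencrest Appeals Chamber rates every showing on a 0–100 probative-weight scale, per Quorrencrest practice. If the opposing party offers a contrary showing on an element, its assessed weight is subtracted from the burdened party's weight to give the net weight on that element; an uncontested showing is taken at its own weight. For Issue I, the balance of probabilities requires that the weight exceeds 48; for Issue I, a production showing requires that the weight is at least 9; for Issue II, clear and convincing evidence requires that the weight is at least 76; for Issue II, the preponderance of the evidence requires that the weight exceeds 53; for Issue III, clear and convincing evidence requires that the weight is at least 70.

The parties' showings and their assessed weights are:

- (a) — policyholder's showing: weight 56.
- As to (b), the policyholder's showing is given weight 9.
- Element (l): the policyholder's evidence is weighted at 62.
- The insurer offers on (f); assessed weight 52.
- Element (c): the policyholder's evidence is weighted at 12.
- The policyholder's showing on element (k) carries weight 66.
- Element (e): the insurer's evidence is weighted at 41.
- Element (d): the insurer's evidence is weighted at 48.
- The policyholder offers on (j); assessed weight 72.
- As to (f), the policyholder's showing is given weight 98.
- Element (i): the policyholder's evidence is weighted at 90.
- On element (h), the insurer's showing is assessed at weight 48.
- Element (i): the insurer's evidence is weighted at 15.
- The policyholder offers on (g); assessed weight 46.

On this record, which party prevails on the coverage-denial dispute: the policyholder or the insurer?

— Issue I —
At Stage I.1 the policyholder must meet the balance of probabilities (weight exceeds 48): on (a) the weight is 56, > 48, so (a) meets the standard.
  Stage I.1 is satisfied; the policyholder continues to bear the burden.
At Stage I.2 the policyholder must meet a production showing (weight is at least 9): on (b) the weight is 9, which does reach 9, so (b) meets the standard; on (c) the weight is 12, which does reach 9, so (c) meets the standard.
  The policyholder carries Stage I.2; the insurer now bears the burden.
At Stage I.3 the insurer must meet the balance of probabilities (weight exceeds 48): on (d) the weight is 48, which does not exceed 48, so (d) does not meet the standard; on (e) the weight is 41, ≤ 48, so (e) does not meet the standard.
  The insurer does not carry Stage I.3.
The policyholder prevails on this issue.
— Issue II —
Stage II.1 — burden on policyholder; standard: the preponderance of the evidence (weight exceeds 53).
    (f): 98 − 52 = 46 ≤ 53 [not met]
    (g): 46 ≤ 53 [not met]
  The policyholder does not carry Stage II.1.
So the insurer prevails on this issue.
— Issue III —
Stage III.1 (policyholder, clear and convincing evidence, weight is at least 70): (i) net 90−15=75 ≥ 70 — meets; (j) 72 ≥ 70 — meets.
  Stage III.1 carried; the burden remains with the policyholder.
Stage III.2 (policyholder, clear and convincing evidence, weight is at least 70): (k) 66 < 70 — fails; (l) 62 < 70 — fails.
  The policyholder does not carry Stage III.2.
The insurer prevails on this issue.
Per-issue: Issue I → policyholder; Issue II → insurer; Issue III → insurer. The policyholder must prevail on a majority of issues; overall, the insurer prevails.

insurer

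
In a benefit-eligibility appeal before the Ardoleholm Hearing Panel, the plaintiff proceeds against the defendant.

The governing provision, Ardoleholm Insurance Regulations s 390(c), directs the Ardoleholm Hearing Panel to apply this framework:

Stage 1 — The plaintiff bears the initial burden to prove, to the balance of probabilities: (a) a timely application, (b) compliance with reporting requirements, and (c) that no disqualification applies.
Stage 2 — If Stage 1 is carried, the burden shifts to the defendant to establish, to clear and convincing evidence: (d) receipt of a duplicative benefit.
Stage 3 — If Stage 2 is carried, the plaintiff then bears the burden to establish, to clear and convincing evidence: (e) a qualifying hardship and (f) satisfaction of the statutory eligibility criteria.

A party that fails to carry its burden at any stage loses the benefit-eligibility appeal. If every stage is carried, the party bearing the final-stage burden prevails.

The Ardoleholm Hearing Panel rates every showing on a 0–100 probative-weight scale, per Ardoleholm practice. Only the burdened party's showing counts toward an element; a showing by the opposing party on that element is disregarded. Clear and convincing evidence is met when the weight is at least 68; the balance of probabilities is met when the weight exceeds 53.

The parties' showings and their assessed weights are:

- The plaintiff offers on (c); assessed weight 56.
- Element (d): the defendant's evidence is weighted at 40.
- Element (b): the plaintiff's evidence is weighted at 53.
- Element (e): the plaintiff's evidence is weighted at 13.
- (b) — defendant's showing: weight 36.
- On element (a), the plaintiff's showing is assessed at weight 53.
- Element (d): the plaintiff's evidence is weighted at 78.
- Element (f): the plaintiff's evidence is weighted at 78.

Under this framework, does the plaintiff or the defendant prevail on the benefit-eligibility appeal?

defendant

Stage 1 — burden on plaintiff; standard: the balance of probabilities (weight exceeds 53).
    (a): 53 ≤ 53 [not met]
    (b): 53 (defendant's 36 disregarded) ≤ 53 [not met]
    (c): 56 > 53 [met]
  Not every element is met, so the plaintiff fails to carry Stage 1.
So the defendant prevails.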